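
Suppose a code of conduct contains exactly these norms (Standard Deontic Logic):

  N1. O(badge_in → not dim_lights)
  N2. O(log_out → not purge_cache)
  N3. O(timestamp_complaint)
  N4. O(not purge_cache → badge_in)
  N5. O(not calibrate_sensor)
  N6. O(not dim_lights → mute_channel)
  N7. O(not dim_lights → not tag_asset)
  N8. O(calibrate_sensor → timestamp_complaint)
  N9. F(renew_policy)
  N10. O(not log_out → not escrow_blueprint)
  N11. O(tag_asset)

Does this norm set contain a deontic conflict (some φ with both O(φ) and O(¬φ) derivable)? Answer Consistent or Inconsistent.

Premise 8 is O(calibrate_sensor → timestamp_complaint); even if O(timestamp_complaint) held, inferring O(calibrate_sensor) would be affirming the consequent — invalid.
So O(calibrate_sensor) is not derivable, and the apparent clash with O(not calibrate_sensor) does not arise.
A world satisfying every obligation exists (e.g. badge_in=false, calibrate_sensor=false, dim_lights=true, escrow_blueprint=false, log_out=false, mute_channel=false, purge_cache=true, renew_policy=false, tag_asset=true, timestamp_complaint=true); no atom is both obligatory and forbidden, so the set is consistent.

Consistent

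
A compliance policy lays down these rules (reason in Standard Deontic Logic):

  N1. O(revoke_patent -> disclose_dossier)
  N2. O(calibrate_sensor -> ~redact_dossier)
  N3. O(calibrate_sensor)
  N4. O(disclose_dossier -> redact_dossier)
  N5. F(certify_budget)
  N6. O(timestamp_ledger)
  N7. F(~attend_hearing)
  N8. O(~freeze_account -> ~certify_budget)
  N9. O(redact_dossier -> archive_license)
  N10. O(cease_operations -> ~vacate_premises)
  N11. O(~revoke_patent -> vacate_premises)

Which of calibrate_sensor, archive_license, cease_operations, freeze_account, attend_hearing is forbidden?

cease_operations

Premise 3 states O(calibrate_sensor) outright.
Applying K to premise 2 (O(calibrate_sensor -> ~redact_dossier)) and O(calibrate_sensor) yields O(~redact_dossier).
The contrapositive of premise 4 (O(disclose_dossier -> redact_dossier)) is O(~redact_dossier -> ~disclose_dossier), and O(~redact_dossier) is already established, so O(~disclose_dossier).
The contrapositive of premise 1 (O(revoke_patent -> disclose_dossier)) is O(~disclose_dossier -> ~revoke_patent), and O(~disclose_dossier) is already established, so O(~revoke_patent).
Premise 11 is O(~revoke_patent -> vacate_premises); since O(~revoke_patent), deontic closure gives O(vacate_premises).
Premise 10, O(cease_operations -> ~vacate_premises), contraposes to O(vacate_premises -> ~cease_operations); with O(vacate_premises) we get O(~cease_operations).
So O(~cease_operations) holds, i.e. cease_operations is forbidden. None of the other listed options is forbidden under the premises.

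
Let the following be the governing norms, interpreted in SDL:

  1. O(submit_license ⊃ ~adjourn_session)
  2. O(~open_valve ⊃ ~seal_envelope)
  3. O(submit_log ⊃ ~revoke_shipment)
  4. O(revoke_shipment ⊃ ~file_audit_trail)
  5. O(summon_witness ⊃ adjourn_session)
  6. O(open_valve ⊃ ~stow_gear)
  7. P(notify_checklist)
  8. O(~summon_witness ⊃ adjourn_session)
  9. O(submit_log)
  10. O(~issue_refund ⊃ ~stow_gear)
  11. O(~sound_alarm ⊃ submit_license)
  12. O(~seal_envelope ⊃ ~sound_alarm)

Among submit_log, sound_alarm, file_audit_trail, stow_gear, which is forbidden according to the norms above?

Premises 8 and 5 are O(~summon_witness ⊃ adjourn_session) and O(summon_witness ⊃ adjourn_session); every ideal world satisfies ~summon_witness or summon_witness, so in either case adjourn_session holds — hence O(adjourn_session).
Premise 1, O(submit_license ⊃ ~adjourn_session), contraposes to O(adjourn_session ⊃ ~submit_license); with O(adjourn_session) we get O(~submit_license).
Premise 11 is O(~sound_alarm ⊃ submit_license); contrapositively O(~submit_license ⊃ sound_alarm). Since O(~submit_license) holds, K gives O(sound_alarm).
Premise 12 is O(~seal_envelope ⊃ ~sound_alarm); contrapositively O(sound_alarm ⊃ seal_envelope). Since O(sound_alarm) holds, K gives O(seal_envelope).
Premise 2 is O(~open_valve ⊃ ~seal_envelope); contrapositively O(seal_envelope ⊃ open_valve). Since O(seal_envelope) holds, K gives O(open_valve).
From O(open_valve) and premise 6, O(open_valve ⊃ ~stow_gear), we obtain O(~stow_gear).
So O(~stow_gear) holds, i.e. stow_gear is forbidden. None of the other listed options is forbidden under the premises.

stow_gear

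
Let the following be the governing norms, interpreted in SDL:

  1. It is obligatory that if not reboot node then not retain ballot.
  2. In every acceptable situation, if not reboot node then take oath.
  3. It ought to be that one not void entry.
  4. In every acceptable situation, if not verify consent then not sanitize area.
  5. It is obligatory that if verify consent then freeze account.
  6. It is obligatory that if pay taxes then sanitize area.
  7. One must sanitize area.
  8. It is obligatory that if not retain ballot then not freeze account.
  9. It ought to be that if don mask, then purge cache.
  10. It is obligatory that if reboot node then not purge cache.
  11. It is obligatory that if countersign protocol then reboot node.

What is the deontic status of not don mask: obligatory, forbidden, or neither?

Obligatory

From premise 7 we have O(sanitize_area).
Premise 4 is O(¬verify_consent → ¬sanitize_area); contrapositively O(sanitize_area → verify_consent). Since O(sanitize_area) holds, K gives O(verify_consent).
With premise 5, O(verify_consent → freeze_account), the K-axiom yields O(freeze_account).
The contrapositive of premise 8 (O(¬retain_ballot → ¬freeze_account)) is O(freeze_account → retain_ballot), and O(freeze_account) is already established, so O(retain_ballot).
Premise 1, O(¬reboot_node → ¬retain_ballot), contraposes to O(retain_ballot → reboot_node); with O(retain_ballot) we get O(reboot_node).
Applying K to premise 10 (O(reboot_node → ¬purge_cache)) and O(reboot_node) yields O(¬purge_cache).
Premise 9 is O(don_mask → purge_cache); contrapositively O(¬purge_cache → ¬don_mask). Since O(¬purge_cache) holds, K gives O(¬don_mask).
Premises 2, 3, 6, 11 do not contribute to this derivation.
Hence ¬don_mask is obligatory.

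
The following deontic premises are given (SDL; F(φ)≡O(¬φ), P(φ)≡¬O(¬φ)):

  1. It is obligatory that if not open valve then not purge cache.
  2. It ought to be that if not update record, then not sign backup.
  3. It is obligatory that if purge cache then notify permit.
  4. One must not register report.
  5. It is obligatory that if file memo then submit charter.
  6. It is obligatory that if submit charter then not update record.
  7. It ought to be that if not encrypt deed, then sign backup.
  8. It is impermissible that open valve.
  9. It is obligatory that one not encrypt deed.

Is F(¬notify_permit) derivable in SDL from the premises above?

No

Premise 3 is O(purge_cache → notify_permit), but O(purge_cache) is not derivable from the premises, so it does not yield O(notify_permit).
No other premise forces O(notify_permit). An ideal world satisfying every premise can still have ¬notify_permit true, so F(¬notify_permit) is not derivable.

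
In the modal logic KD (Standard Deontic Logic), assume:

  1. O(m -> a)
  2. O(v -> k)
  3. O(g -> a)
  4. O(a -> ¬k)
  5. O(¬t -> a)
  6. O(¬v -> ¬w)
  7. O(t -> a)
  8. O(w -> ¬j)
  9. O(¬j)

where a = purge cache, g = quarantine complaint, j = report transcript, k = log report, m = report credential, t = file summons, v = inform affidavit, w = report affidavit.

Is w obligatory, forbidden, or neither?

Premises 5 and 7 cover both cases: O(¬t -> a) and O(t -> a). Since ¬t ∨ t is a tautology, O(a) follows.
From O(a) and premise 4, O(a -> ¬k), we obtain O(¬k).
Premise 2 is O(v -> k); contrapositively O(¬k -> ¬v). Since O(¬k) holds, K gives O(¬v).
With premise 6, O(¬v -> ¬w), the K-axiom yields O(¬w).
Premises 1, 3, 8, 9 do not contribute to this derivation.
Thus O(¬w), which is F(w): w is forbidden.

Forbidden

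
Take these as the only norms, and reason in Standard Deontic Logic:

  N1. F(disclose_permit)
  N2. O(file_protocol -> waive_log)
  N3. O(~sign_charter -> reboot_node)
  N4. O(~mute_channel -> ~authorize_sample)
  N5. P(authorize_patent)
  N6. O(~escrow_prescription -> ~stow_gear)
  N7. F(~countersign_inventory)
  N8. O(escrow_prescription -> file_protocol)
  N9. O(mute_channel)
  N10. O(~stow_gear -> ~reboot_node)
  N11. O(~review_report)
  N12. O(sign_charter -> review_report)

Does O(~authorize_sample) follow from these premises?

Premise 4 is O(~mute_channel -> ~authorize_sample), but O(~mute_channel) is not derivable from the premises, so it does not yield O(~authorize_sample).
No other premise forces O(~authorize_sample). An ideal world satisfying every premise can still have ~authorize_sample false, so O(~authorize_sample) is not derivable.

No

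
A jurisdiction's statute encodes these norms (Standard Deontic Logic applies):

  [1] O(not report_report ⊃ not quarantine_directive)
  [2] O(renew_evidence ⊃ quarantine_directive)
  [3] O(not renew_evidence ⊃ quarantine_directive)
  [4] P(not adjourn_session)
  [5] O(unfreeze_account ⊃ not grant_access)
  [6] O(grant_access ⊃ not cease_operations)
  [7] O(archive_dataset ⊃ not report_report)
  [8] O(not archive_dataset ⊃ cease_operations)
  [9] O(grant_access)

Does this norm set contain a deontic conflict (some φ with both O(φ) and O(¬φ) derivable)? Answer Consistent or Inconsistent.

By case analysis on renew_evidence: premise 2 gives O(renew_evidence ⊃ quarantine_directive) and premise 3 gives O(not renew_evidence ⊃ quarantine_directive), so O(quarantine_directive) either way.
The contrapositive of premise 1 (O(not report_report ⊃ not quarantine_directive)) is O(quarantine_directive ⊃ report_report), and O(quarantine_directive) is already established, so O(report_report).
The contrapositive of premise 7 (O(archive_dataset ⊃ not report_report)) is O(report_report ⊃ not archive_dataset), and O(report_report) is already established, so O(not archive_dataset).
Premise 8 is O(not archive_dataset ⊃ cease_operations); since O(not archive_dataset), deontic closure gives O(cease_operations).
Premise 6 is O(grant_access ⊃ not cease_operations); contrapositively O(cease_operations ⊃ not grant_access). Since O(cease_operations) holds, K gives O(not grant_access).
Yet premise 9 states O(grant_access).
We now have both O(not grant_access) and O(grant_access) — grant_access is simultaneously obligatory and forbidden, violating the D-axiom.

Inconsistent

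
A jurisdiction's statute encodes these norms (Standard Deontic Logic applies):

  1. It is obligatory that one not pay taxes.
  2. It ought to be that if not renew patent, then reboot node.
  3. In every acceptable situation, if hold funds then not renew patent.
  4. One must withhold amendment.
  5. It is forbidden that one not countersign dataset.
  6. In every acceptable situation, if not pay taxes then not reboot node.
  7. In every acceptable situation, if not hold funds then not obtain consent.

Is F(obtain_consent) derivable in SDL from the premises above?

From premise 1 we have O(¬pay_taxes).
From O(¬pay_taxes) and premise 6, O(¬pay_taxes → ¬reboot_node), we obtain O(¬reboot_node).
Premise 2 is O(¬renew_patent → reboot_node); contrapositively O(¬reboot_node → renew_patent). Since O(¬reboot_node) holds, K gives O(renew_patent).
The contrapositive of premise 3 (O(hold_funds → ¬renew_patent)) is O(renew_patent → ¬hold_funds), and O(renew_patent) is already established, so O(¬hold_funds).
With premise 7, O(¬hold_funds → ¬obtain_consent), the K-axiom yields O(¬obtain_consent).
Premises 4, 5 do not contribute to this derivation.
So O(¬obtain_consent) holds, i.e. F(obtain_consent). The claim follows.

Yes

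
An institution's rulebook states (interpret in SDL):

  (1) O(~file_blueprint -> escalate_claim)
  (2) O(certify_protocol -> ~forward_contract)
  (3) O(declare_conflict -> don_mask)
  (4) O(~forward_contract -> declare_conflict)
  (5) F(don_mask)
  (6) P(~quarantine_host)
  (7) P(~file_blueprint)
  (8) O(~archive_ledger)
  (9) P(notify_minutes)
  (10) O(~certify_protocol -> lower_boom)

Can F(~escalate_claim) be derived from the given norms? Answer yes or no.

Premise 1 is O(~file_blueprint -> escalate_claim), but O(~file_blueprint) is not derivable from the premises (the permission P(~file_blueprint) asserts only ~O(file_blueprint), not O(~file_blueprint)), so it does not yield O(escalate_claim).
No other premise forces O(escalate_claim). An ideal world satisfying every premise can still have ~escalate_claim true, so F(~escalate_claim) is not derivable.

No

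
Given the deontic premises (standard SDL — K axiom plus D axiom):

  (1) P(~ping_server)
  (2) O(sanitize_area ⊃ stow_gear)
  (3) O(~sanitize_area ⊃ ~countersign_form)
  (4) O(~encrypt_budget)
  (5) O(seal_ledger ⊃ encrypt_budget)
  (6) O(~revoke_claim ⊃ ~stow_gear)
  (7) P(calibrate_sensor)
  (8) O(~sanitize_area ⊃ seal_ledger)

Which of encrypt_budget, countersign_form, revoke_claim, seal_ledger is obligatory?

Premise 4 gives O(~encrypt_budget).
The contrapositive of premise 5 (O(seal_ledger ⊃ encrypt_budget)) is O(~encrypt_budget ⊃ ~seal_ledger), and O(~encrypt_budget) is already established, so O(~seal_ledger).
The contrapositive of premise 8 (O(~sanitize_area ⊃ seal_ledger)) is O(~seal_ledger ⊃ sanitize_area), and O(~seal_ledger) is already established, so O(sanitize_area).
Premise 2 is O(sanitize_area ⊃ stow_gear); since O(sanitize_area), deontic closure gives O(stow_gear).
The contrapositive of premise 6 (O(~revoke_claim ⊃ ~stow_gear)) is O(stow_gear ⊃ revoke_claim), and O(stow_gear) is already established, so O(revoke_claim).
So O(revoke_claim) holds — revoke_claim is obligatory. None of the other listed options is made obligatory by any chain of premises.

revoke_claim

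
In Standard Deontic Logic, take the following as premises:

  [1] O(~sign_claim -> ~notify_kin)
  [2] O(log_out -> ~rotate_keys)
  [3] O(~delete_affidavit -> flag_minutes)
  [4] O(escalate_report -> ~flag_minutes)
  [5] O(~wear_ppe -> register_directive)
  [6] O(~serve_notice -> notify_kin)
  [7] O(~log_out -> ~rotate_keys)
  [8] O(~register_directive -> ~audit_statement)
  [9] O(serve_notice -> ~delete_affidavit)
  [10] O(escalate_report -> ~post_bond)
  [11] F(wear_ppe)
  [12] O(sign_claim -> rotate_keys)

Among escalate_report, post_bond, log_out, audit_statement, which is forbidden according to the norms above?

escalate_report

Premises 7 and 2 cover both cases: O(~log_out -> ~rotate_keys) and O(log_out -> ~rotate_keys). Since ~log_out ∨ log_out is a tautology, O(~rotate_keys) follows.
Premise 12 is O(sign_claim -> rotate_keys); contrapositively O(~rotate_keys -> ~sign_claim). Since O(~rotate_keys) holds, K gives O(~sign_claim).
With premise 1, O(~sign_claim -> ~notify_kin), the K-axiom yields O(~notify_kin).
The contrapositive of premise 6 (O(~serve_notice -> notify_kin)) is O(~notify_kin -> serve_notice), and O(~notify_kin) is already established, so O(serve_notice).
Applying K to premise 9 (O(serve_notice -> ~delete_affidavit)) and O(serve_notice) yields O(~delete_affidavit).
Premise 3 is O(~delete_affidavit -> flag_minutes); since O(~delete_affidavit), deontic closure gives O(flag_minutes).
Premise 4, O(escalate_report -> ~flag_minutes), contraposes to O(flag_minutes -> ~escalate_report); with O(flag_minutes) we get O(~escalate_report).
So O(~escalate_report) holds, i.e. escalate_report is forbidden. None of the other listed options is forbidden under the premises.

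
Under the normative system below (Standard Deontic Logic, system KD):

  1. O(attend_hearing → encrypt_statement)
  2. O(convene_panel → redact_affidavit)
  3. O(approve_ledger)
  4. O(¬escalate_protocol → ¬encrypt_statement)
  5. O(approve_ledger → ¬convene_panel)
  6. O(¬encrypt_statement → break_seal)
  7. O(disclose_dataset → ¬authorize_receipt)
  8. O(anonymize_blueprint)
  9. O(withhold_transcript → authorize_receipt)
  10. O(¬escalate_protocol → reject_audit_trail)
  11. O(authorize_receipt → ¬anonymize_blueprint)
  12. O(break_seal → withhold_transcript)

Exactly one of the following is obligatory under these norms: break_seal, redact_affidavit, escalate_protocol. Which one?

escalate_protocol

From premise 8 we have O(anonymize_blueprint).
Premise 11 is O(authorize_receipt → ¬anonymize_blueprint); contrapositively O(anonymize_blueprint → ¬authorize_receipt). Since O(anonymize_blueprint) holds, K gives O(¬authorize_receipt).
Premise 9, O(withhold_transcript → authorize_receipt), contraposes to O(¬authorize_receipt → ¬withhold_transcript); with O(¬authorize_receipt) we get O(¬withhold_transcript).
The contrapositive of premise 12 (O(break_seal → withhold_transcript)) is O(¬withhold_transcript → ¬break_seal), and O(¬withhold_transcript) is already established, so O(¬break_seal).
Premise 6 is O(¬encrypt_statement → break_seal); contrapositively O(¬break_seal → encrypt_statement). Since O(¬break_seal) holds, K gives O(encrypt_statement).
The contrapositive of premise 4 (O(¬escalate_protocol → ¬encrypt_statement)) is O(encrypt_statement → escalate_protocol), and O(encrypt_statement) is already established, so O(escalate_protocol).
So O(escalate_protocol) holds — escalate_protocol is obligatory. None of the other listed options is made obligatory by any chain of premises.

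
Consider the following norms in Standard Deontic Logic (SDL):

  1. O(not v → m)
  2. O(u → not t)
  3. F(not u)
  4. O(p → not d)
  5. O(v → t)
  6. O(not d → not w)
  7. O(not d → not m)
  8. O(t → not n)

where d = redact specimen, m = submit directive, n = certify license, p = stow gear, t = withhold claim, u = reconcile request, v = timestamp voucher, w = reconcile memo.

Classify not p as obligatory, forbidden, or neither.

Obligatory

Premise 3 is F(not u), i.e. O(u).
Applying K to premise 2 (O(u → not t)) and O(u) yields O(not t).
The contrapositive of premise 5 (O(v → t)) is O(not t → not v), and O(not t) is already established, so O(not v).
With premise 1, O(not v → m), the K-axiom yields O(m).
Premise 7 is O(not d → not m); contrapositively O(m → d). Since O(m) holds, K gives O(d).
Premise 4, O(p → not d), contraposes to O(d → not p); with O(d) we get O(not p).
Premises 6, 8 do not contribute to this derivation.
Hence not p is obligatory.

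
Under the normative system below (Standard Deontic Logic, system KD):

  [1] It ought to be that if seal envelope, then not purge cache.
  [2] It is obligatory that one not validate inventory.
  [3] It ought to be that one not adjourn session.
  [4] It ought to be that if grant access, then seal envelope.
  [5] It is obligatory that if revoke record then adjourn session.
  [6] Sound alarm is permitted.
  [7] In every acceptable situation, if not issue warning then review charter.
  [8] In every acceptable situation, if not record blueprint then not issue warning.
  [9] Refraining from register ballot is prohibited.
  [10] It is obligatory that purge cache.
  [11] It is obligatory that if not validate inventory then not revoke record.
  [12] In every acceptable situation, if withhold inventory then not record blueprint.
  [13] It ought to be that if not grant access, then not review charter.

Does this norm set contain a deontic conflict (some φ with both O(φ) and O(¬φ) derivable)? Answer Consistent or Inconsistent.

Consistent

Premise 5 is O(revoke_record → adjourn_session), but O(revoke_record) is not derivable from the premises, so it does not yield O(adjourn_session).
So O(adjourn_session) is not derivable, and the apparent clash with O(¬adjourn_session) does not arise.
A world satisfying every obligation exists (e.g. adjourn_session=false, grant_access=false, issue_warning=true, purge_cache=true, record_blueprint=true, register_ballot=true, review_charter=false, revoke_record=false, seal_envelope=false, sound_alarm=false, validate_inventory=false, withhold_inventory=false); no atom is both obligatory and forbidden, so the set is consistent.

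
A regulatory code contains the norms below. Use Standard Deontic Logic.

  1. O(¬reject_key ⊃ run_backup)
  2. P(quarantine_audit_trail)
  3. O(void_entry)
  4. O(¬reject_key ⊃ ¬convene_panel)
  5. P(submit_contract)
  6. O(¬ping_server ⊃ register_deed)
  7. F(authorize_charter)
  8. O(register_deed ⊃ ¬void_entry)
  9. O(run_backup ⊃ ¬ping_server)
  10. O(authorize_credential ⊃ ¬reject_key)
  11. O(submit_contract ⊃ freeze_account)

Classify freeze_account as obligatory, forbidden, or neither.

Premise 11 is O(submit_contract ⊃ freeze_account), but O(submit_contract) is not derivable from the premises (the permission P(submit_contract) asserts only ¬O(¬submit_contract), not O(submit_contract)), so it does not yield O(freeze_account).
No premise or chain of K-axiom applications forces O(freeze_account), and none forces O(¬freeze_account). So freeze_account is neither obligatory nor forbidden under these norms.

Neither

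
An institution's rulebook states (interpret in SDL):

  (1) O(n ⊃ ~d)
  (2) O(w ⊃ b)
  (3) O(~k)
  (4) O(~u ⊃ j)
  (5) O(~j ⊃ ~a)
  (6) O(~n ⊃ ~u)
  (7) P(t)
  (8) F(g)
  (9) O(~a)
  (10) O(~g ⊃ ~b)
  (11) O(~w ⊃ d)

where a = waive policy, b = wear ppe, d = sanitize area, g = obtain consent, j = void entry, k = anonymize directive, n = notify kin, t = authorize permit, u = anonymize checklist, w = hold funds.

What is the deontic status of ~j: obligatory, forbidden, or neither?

Premise 8, F(g), is equivalent to O(~g).
Premise 10 is O(~g ⊃ ~b); since O(~g), deontic closure gives O(~b).
Premise 2, O(w ⊃ b), contraposes to O(~b ⊃ ~w); with O(~b) we get O(~w).
With premise 11, O(~w ⊃ d), the K-axiom yields O(d).
The contrapositive of premise 1 (O(n ⊃ ~d)) is O(d ⊃ ~n), and O(d) is already established, so O(~n).
Applying K to premise 6 (O(~n ⊃ ~u)) and O(~n) yields O(~u).
From O(~u) and premise 4, O(~u ⊃ j), we obtain O(j).
Premises 3, 5, 7, 9 do not contribute to this derivation.
Thus O(j), which is F(~j): ~j is forbidden.

Forbidden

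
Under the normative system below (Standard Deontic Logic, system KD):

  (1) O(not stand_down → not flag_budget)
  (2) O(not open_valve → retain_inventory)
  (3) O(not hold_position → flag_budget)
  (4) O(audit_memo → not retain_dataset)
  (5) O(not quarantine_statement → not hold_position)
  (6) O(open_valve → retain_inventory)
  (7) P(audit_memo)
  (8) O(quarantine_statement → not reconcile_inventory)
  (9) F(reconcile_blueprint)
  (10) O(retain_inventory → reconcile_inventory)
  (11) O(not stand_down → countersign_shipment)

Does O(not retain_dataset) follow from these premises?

No

Premise 4 is O(audit_memo → not retain_dataset), but O(audit_memo) is not derivable from the premises (the permission P(audit_memo) asserts only not O(not audit_memo), not O(audit_memo)), so it does not yield O(not retain_dataset).
No other premise forces O(not retain_dataset). An ideal world satisfying every premise can still have not retain_dataset false, so O(not retain_dataset) is not derivable.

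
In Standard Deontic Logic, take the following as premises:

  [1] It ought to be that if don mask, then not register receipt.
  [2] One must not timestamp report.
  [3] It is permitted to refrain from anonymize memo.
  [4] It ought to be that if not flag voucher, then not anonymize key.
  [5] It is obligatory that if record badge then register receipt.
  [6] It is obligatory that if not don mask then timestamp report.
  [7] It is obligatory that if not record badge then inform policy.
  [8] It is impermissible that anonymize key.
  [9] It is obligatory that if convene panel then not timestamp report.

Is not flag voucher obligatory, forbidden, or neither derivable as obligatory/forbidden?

Neither

Premise 4 is O(¬flag_voucher → ¬anonymize_key); even if O(¬anonymize_key) held, inferring O(¬flag_voucher) would be affirming the consequent — invalid.
No premise or chain of K-axiom applications forces O(¬flag_voucher), and none forces O(flag_voucher). So ¬flag_voucher is neither obligatory nor forbidden under these norms.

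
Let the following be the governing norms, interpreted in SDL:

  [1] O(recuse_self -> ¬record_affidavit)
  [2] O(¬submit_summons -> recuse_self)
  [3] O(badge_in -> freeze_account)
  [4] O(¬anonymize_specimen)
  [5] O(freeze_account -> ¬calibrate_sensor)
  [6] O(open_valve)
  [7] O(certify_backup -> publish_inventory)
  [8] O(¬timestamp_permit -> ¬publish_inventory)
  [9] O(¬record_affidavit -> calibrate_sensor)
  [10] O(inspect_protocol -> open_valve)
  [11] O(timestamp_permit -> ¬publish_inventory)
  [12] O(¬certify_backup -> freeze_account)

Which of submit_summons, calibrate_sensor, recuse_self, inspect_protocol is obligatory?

submit_summons

Premises 8 and 11 cover both cases: O(¬timestamp_permit -> ¬publish_inventory) and O(timestamp_permit -> ¬publish_inventory). Since ¬timestamp_permit ∨ timestamp_permit is a tautology, O(¬publish_inventory) follows.
Premise 7, O(certify_backup -> publish_inventory), contraposes to O(¬publish_inventory -> ¬certify_backup); with O(¬publish_inventory) we get O(¬certify_backup).
With premise 12, O(¬certify_backup -> freeze_account), the K-axiom yields O(freeze_account).
From O(freeze_account) and premise 5, O(freeze_account -> ¬calibrate_sensor), we obtain O(¬calibrate_sensor).
Premise 9 is O(¬record_affidavit -> calibrate_sensor); contrapositively O(¬calibrate_sensor -> record_affidavit). Since O(¬calibrate_sensor) holds, K gives O(record_affidavit).
The contrapositive of premise 1 (O(recuse_self -> ¬record_affidavit)) is O(record_affidavit -> ¬recuse_self), and O(record_affidavit) is already established, so O(¬recuse_self).
Premise 2, O(¬submit_summons -> recuse_self), contraposes to O(¬recuse_self -> submit_summons); with O(¬recuse_self) we get O(submit_summons).
So O(submit_summons) holds — submit_summons is obligatory. None of the other listed options is made obligatory by any chain of premises.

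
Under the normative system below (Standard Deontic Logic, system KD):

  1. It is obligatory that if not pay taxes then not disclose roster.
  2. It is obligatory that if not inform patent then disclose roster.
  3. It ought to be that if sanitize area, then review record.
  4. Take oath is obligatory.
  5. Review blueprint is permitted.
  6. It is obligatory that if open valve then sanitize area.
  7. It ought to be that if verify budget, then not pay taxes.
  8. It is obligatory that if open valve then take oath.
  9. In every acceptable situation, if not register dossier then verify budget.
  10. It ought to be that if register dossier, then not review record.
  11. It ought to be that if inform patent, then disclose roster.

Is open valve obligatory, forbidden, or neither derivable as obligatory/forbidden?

Forbidden

Premises 11 and 2 cover both cases: O(inform_patent → disclose_roster) and O(¬inform_patent → disclose_roster). Since inform_patent ∨ ¬inform_patent is a tautology, O(disclose_roster) follows.
The contrapositive of premise 1 (O(¬pay_taxes → ¬disclose_roster)) is O(disclose_roster → pay_taxes), and O(disclose_roster) is already established, so O(pay_taxes).
The contrapositive of premise 7 (O(verify_budget → ¬pay_taxes)) is O(pay_taxes → ¬verify_budget), and O(pay_taxes) is already established, so O(¬verify_budget).
Premise 9 is O(¬register_dossier → verify_budget); contrapositively O(¬verify_budget → register_dossier). Since O(¬verify_budget) holds, K gives O(register_dossier).
With premise 10, O(register_dossier → ¬review_record), the K-axiom yields O(¬review_record).
Premise 3 is O(sanitize_area → review_record); contrapositively O(¬review_record → ¬sanitize_area). Since O(¬review_record) holds, K gives O(¬sanitize_area).
The contrapositive of premise 6 (O(open_valve → sanitize_area)) is O(¬sanitize_area → ¬open_valve), and O(¬sanitize_area) is already established, so O(¬open_valve).
Premises 4, 5, 8 do not contribute to this derivation.
Thus O(¬open_valve), which is F(open_valve): open_valve is forbidden.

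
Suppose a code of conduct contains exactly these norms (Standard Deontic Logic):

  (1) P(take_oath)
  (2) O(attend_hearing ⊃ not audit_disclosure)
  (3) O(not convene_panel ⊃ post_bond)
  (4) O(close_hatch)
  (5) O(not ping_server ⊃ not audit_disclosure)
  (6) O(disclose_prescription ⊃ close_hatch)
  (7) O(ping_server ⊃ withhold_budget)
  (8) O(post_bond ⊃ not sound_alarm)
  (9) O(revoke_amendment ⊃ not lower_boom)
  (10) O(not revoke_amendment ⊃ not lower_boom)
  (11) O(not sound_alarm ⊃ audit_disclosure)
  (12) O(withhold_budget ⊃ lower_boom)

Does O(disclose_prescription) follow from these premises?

No

Premise 6 is O(disclose_prescription ⊃ close_hatch); even if O(close_hatch) held, inferring O(disclose_prescription) would be affirming the consequent — invalid.
No other premise forces O(disclose_prescription). An ideal world satisfying every premise can still have disclose_prescription false, so O(disclose_prescription) is not derivable.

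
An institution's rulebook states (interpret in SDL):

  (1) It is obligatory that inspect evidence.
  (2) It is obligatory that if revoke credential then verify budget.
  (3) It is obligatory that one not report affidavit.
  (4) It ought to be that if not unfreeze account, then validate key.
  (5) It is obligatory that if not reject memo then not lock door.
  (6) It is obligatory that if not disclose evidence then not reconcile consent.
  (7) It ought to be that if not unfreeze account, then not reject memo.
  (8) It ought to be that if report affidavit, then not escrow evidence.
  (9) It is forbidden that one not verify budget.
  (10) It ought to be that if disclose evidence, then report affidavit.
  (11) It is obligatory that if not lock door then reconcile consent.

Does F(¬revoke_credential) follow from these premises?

No

Premise 2 is O(revoke_credential → verify_budget); even if O(verify_budget) held, inferring O(revoke_credential) would be affirming the consequent — invalid.
No other premise forces O(revoke_credential). An ideal world satisfying every premise can still have ¬revoke_credential true, so F(¬revoke_credential) is not derivable.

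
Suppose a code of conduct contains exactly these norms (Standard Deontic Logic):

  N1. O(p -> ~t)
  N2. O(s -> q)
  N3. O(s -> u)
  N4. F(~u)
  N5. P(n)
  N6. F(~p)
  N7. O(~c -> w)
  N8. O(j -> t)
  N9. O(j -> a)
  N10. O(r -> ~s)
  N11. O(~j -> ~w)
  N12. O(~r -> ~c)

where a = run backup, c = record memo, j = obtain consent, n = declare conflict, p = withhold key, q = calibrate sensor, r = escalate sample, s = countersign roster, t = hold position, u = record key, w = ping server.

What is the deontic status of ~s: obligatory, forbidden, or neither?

Obligatory

Premise 6 is F(~p), i.e. O(p).
Premise 1 is O(p -> ~t); since O(p), deontic closure gives O(~t).
Premise 8 is O(j -> t); contrapositively O(~t -> ~j). Since O(~t) holds, K gives O(~j).
Applying K to premise 11 (O(~j -> ~w)) and O(~j) yields O(~w).
Premise 7 is O(~c -> w); contrapositively O(~w -> c). Since O(~w) holds, K gives O(c).
Premise 12 is O(~r -> ~c); contrapositively O(c -> r). Since O(c) holds, K gives O(r).
Premise 10 is O(r -> ~s); since O(r), deontic closure gives O(~s).
Premises 2, 3, 4, 5, 9 do not contribute to this derivation.
Hence ~s is obligatory.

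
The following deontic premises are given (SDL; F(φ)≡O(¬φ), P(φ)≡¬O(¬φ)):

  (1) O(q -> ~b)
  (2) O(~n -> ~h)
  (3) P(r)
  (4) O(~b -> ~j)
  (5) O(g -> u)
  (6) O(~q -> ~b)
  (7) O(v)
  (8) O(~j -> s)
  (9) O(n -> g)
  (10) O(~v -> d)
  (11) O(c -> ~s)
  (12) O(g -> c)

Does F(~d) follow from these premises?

Premise 10 is O(~v -> d), but O(~v) is not derivable from the premises, so it does not yield O(d).
No other premise forces O(d). An ideal world satisfying every premise can still have ~d true, so F(~d) is not derivable.

No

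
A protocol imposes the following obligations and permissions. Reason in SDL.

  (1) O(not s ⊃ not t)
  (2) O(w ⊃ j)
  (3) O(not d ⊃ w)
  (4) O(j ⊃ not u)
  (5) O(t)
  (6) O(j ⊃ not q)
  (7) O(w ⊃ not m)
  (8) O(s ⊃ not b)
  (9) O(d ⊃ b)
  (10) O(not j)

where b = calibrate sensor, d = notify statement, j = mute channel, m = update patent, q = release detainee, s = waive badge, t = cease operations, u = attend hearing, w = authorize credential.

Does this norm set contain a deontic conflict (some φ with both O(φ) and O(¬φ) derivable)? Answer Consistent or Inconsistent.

Premise 10 states O(not j) outright.
The contrapositive of premise 2 (O(w ⊃ j)) is O(not j ⊃ not w), and O(not j) is already established, so O(not w).
The contrapositive of premise 3 (O(not d ⊃ w)) is O(not w ⊃ d), and O(not w) is already established, so O(d).
Applying K to premise 9 (O(d ⊃ b)) and O(d) yields O(b).
Premise 8, O(s ⊃ not b), contraposes to O(b ⊃ not s); with O(b) we get O(not s).
Premise 1 is O(not s ⊃ not t); since O(not s), deontic closure gives O(not t).
However, premise 5 gives O(t).
We now have both O(not t) and O(t) — t is simultaneously obligatory and forbidden, violating the D-axiom.

Inconsistent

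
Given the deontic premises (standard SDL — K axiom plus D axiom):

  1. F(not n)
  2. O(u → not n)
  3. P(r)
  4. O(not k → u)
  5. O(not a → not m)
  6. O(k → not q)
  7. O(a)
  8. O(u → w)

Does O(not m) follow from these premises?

No

Premise 5 is O(not a → not m), but O(not a) is not derivable from the premises, so it does not yield O(not m).
No other premise forces O(not m). An ideal world satisfying every premise can still have not m false, so O(not m) is not derivable.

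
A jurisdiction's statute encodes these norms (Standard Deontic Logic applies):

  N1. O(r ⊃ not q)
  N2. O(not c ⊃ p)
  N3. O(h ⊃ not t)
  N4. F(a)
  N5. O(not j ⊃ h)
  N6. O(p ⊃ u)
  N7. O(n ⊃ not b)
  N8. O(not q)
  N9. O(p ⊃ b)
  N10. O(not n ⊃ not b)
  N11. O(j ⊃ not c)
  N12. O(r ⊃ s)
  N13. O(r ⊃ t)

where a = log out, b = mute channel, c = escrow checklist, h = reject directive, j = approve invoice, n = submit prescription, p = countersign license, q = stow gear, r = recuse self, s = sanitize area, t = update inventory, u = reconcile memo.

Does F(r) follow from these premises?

Premises 10 and 7 are O(not n ⊃ not b) and O(n ⊃ not b); every ideal world satisfies not n or n, so in either case not b holds — hence O(not b).
Premise 9, O(p ⊃ b), contraposes to O(not b ⊃ not p); with O(not b) we get O(not p).
Premise 2, O(not c ⊃ p), contraposes to O(not p ⊃ c); with O(not p) we get O(c).
Premise 11, O(j ⊃ not c), contraposes to O(c ⊃ not j); with O(c) we get O(not j).
Applying K to premise 5 (O(not j ⊃ h)) and O(not j) yields O(h).
Applying K to premise 3 (O(h ⊃ not t)) and O(h) yields O(not t).
Premise 13, O(r ⊃ t), contraposes to O(not t ⊃ not r); with O(not t) we get O(not r).
Premises 1, 4, 6, 8, 12 do not contribute to this derivation.
So O(not r) holds, i.e. F(r). The claim follows.

Yes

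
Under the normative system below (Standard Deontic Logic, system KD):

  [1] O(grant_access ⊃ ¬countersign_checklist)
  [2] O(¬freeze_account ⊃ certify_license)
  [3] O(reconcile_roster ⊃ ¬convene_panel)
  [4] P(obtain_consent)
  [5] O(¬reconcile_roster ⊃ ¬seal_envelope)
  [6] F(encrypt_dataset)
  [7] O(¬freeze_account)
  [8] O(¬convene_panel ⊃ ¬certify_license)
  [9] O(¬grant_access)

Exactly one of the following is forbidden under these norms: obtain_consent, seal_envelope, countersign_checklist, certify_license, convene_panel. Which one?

seal_envelope

Premise 7 states O(¬freeze_account) outright.
Applying K to premise 2 (O(¬freeze_account ⊃ certify_license)) and O(¬freeze_account) yields O(certify_license).
Premise 8 is O(¬convene_panel ⊃ ¬certify_license); contrapositively O(certify_license ⊃ convene_panel). Since O(certify_license) holds, K gives O(convene_panel).
Premise 3, O(reconcile_roster ⊃ ¬convene_panel), contraposes to O(convene_panel ⊃ ¬reconcile_roster); with O(convene_panel) we get O(¬reconcile_roster).
From O(¬reconcile_roster) and premise 5, O(¬reconcile_roster ⊃ ¬seal_envelope), we obtain O(¬seal_envelope).
So O(¬seal_envelope) holds, i.e. seal_envelope is forbidden. None of the other listed options is forbidden under the premises.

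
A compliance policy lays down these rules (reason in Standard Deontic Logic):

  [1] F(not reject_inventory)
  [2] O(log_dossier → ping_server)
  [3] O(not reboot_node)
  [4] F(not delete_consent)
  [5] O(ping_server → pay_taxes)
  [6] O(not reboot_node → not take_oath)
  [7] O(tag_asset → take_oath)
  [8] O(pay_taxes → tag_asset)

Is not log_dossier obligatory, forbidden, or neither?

Premise 3 gives O(not reboot_node).
With premise 6, O(not reboot_node → not take_oath), the K-axiom yields O(not take_oath).
Premise 7, O(tag_asset → take_oath), contraposes to O(not take_oath → not tag_asset); with O(not take_oath) we get O(not tag_asset).
Premise 8 is O(pay_taxes → tag_asset); contrapositively O(not tag_asset → not pay_taxes). Since O(not tag_asset) holds, K gives O(not pay_taxes).
Premise 5, O(ping_server → pay_taxes), contraposes to O(not pay_taxes → not ping_server); with O(not pay_taxes) we get O(not ping_server).
Premise 2 is O(log_dossier → ping_server); contrapositively O(not ping_server → not log_dossier). Since O(not ping_server) holds, K gives O(not log_dossier).
Premises 1, 4 do not contribute to this derivation.
Hence not log_dossier is obligatory.

Obligatory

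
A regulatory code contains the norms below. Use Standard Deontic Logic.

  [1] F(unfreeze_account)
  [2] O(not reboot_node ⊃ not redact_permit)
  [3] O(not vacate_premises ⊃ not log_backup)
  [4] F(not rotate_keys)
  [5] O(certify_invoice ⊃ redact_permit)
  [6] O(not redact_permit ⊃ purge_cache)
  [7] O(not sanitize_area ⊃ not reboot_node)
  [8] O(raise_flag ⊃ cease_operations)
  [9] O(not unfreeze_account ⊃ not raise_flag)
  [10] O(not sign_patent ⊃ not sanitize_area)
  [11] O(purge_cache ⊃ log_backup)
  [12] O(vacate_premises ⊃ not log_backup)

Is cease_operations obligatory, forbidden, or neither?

Neither

Premise 8 is O(raise_flag ⊃ cease_operations), but O(raise_flag) is not derivable from the premises, so it does not yield O(cease_operations).
No premise or chain of K-axiom applications forces O(cease_operations), and none forces O(not cease_operations). So cease_operations is neither obligatory nor forbidden under these norms.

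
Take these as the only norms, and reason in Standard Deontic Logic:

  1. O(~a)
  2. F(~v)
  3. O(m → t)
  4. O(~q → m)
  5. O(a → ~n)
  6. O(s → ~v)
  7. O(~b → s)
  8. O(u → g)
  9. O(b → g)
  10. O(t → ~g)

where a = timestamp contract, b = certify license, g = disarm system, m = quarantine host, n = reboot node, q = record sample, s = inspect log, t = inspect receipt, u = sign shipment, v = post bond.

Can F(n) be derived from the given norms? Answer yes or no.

Premise 5 is O(a → ~n), but O(a) is not derivable from the premises, so it does not yield O(~n).
No other premise forces O(~n). An ideal world satisfying every premise can still have n true, so F(n) is not derivable.

No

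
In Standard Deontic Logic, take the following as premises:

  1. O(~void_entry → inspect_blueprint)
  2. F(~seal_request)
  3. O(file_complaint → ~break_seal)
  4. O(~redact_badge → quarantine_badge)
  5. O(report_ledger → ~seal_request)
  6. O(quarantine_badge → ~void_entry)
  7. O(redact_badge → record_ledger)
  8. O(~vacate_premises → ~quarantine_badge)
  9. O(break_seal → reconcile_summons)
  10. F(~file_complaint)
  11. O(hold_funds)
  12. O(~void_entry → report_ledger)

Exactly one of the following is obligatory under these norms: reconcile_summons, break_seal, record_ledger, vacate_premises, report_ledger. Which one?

record_ledger

Premise 2, F(~seal_request), is equivalent to O(seal_request).
Premise 5 is O(report_ledger → ~seal_request); contrapositively O(seal_request → ~report_ledger). Since O(seal_request) holds, K gives O(~report_ledger).
Premise 12 is O(~void_entry → report_ledger); contrapositively O(~report_ledger → void_entry). Since O(~report_ledger) holds, K gives O(void_entry).
Premise 6, O(quarantine_badge → ~void_entry), contraposes to O(void_entry → ~quarantine_badge); with O(void_entry) we get O(~quarantine_badge).
The contrapositive of premise 4 (O(~redact_badge → quarantine_badge)) is O(~quarantine_badge → redact_badge), and O(~quarantine_badge) is already established, so O(redact_badge).
Premise 7 is O(redact_badge → record_ledger); since O(redact_badge), deontic closure gives O(record_ledger).
So O(record_ledger) holds — record_ledger is obligatory. None of the other listed options is made obligatory by any chain of premises.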